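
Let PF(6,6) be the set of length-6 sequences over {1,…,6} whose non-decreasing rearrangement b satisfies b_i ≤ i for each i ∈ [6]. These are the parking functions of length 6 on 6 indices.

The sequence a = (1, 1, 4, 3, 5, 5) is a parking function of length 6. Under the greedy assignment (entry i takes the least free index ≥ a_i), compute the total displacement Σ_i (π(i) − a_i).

Σπ = 21 ({1..6} each once); Σa = 1+1+4+3+5+5 = 19; disp = 21−19 = 2.

2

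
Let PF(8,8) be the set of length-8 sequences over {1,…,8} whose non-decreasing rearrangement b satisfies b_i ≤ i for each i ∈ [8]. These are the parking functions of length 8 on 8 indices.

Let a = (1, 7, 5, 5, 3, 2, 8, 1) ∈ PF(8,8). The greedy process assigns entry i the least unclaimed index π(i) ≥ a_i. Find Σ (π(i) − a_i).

Σπ = 36 ({1..8} each once); Σa = 1+7+5+5+3+2+8+1 = 32; disp = 36−32 = 4.

4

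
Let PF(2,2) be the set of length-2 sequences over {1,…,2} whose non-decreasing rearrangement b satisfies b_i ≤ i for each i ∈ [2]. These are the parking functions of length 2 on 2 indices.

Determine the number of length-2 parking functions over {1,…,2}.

3

|PF(2,2)| = 1·3^1 = 1×3 = 3 (Pollak)
E.g. (1,2) → sorted (1,2): b_i ≤ i ∀i, a PF.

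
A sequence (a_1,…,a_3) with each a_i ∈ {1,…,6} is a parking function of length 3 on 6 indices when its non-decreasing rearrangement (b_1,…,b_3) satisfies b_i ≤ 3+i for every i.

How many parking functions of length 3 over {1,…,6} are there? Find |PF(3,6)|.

196

#PF = (6−3+1)·(6+1)^(3−1) = 4·49 = 196 [KW]
One tuple (3,5,6) → sorted (3,5,6): b_i ≤ 3+i ∀i, a PF.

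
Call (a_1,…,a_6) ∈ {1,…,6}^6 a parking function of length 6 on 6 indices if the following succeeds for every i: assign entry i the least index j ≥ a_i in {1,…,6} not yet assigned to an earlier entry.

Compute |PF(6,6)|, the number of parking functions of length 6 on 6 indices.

Count = 1·7^5 = 1·16807 = 16807 (Konheim–Weiss)
Example (3,1,1,6,2,1) → sorted (1,1,1,2,3,6): b_i ≤ i ∀i, a PF.

16807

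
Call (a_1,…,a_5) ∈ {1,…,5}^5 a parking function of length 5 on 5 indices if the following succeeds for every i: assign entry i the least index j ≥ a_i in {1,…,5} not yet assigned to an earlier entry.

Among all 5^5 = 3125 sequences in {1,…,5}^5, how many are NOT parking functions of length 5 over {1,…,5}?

|PF(5,5)| = (5+1−5)·(5+1)^{5−1} = 1·1296 = 1296 (Pollak)
E.g. (5,2,4,2,5) → sorted (2,2,4,5,5): b_1=2>1, not a PF.
Total 3125; non-PF = 3125−1296 = 1829

1829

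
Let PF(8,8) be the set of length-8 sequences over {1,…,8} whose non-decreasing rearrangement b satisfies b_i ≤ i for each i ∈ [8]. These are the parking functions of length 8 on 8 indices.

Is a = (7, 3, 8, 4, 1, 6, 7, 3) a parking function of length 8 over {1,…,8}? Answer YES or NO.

Rearranged: b = (1, 3, 3, 4, 6, 7, 7, 8).
  b_1=1 ≤ 1
  b_2=3 > 2
  fails at i=2 ⇒ NO

NO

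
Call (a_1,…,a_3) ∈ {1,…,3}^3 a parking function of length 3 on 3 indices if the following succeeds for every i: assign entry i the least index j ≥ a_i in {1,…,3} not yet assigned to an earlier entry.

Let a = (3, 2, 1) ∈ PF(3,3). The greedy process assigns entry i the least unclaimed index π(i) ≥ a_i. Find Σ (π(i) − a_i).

Σπ = 3·4/2 = 6 (π permutes [3]); Σa = 3+2+1 = 6; disp = 6−6 = 0.

0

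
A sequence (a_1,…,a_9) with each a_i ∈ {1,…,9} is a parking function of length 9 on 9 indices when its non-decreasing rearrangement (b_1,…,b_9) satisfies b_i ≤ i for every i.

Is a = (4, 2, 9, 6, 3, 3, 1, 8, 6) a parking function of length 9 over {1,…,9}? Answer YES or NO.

Rearranged: b = (1, 2, 3, 3, 4, 6, 6, 8, 9).
  b_1=1 ≤ 1
  b_2=2 ≤ 2
  b_3=3 ≤ 3
  b_4=3 ≤ 4
  b_5=4 ≤ 5
  b_6=6 ≤ 6
  b_7=6 ≤ 7
  b_8=8 ≤ 8
  b_9=9 ≤ 9
All bounds hold ⇒ YES

YES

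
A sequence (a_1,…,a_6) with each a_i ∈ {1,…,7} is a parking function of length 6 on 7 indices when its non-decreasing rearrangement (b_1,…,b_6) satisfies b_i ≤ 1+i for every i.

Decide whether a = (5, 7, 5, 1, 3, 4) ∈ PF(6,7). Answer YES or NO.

YES

Rearranged: b = (1, 3, 4, 5, 5, 7).
  b_1=1 ≤ 2
  b_2=3 ≤ 3
  b_3=4 ≤ 4
  b_4=5 ≤ 5
  b_5=5 ≤ 6
  b_6=7 ≤ 7
All bounds hold ⇒ YES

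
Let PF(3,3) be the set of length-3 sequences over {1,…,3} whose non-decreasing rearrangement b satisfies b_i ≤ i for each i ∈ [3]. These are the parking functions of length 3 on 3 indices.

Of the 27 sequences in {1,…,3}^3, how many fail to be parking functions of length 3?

#PF = (3+1−3)·(3+1)^{3−1} = 1×16 = 16 [KW]
Check (3,3,3) → sorted (3,3,3): b_1=3>1, not a PF.
So 27 − 16 = 11 fail.

11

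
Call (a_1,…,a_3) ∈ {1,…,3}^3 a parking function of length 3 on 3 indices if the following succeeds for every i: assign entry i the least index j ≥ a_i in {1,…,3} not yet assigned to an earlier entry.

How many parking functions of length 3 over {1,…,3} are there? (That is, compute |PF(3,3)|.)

16

|PF(3,3)| = (3−3+1)·(3+1)^(3−1) = 1·16 = 16
Check (1,1,1) → sorted (1,1,1): b_i ≤ i ∀i, a PF.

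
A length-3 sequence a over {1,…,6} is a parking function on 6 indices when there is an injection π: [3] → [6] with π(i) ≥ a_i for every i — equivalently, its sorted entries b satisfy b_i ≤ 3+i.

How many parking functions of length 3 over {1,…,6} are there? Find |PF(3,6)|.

196

#PF = (6+1−3)·(6+1)^{3−1} = 4×49 = 196 (Pollak)
Check (5,2,5) → sorted (2,5,5): b_i ≤ 3+i ∀i, a PF.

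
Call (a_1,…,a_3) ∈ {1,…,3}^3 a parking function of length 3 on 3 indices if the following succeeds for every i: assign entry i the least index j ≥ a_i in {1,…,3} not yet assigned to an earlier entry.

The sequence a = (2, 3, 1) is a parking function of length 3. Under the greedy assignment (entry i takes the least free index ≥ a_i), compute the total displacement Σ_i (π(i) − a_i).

0

Σπ(i) = 1+…+3 = 6; Σa = 2+3+1 = 6; disp = 6−6 = 0.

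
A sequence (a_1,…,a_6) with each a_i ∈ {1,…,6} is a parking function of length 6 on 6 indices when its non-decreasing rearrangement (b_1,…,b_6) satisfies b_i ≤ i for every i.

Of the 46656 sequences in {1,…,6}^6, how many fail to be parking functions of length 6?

#PF = (6−6+1)·(6+1)^(6−1) = 1·16807 = 16807 (Pollak)
One tuple (6,6,4,6,4,6) → sorted (4,4,6,6,6,6): b_1=4>1, not a PF.
So 46656 − 16807 = 29849 fail.

29849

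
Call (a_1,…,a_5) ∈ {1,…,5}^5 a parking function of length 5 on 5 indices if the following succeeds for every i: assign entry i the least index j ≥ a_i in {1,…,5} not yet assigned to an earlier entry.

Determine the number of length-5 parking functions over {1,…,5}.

1296

Count = (5−5+1)·(5+1)^(5−1) = 1 · 1296 = 1296 (Pollak)
Check (3,1,4,1,2) → sorted (1,1,2,3,4): b_i ≤ i ∀i, a PF.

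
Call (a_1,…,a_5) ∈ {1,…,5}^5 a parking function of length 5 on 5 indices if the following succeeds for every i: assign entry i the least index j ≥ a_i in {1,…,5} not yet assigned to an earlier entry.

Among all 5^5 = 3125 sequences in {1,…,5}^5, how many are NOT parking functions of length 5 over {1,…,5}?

1829

|PF| = (5+1−5)·(5+1)^{5−1} = 1·1296 = 1296
Example (4,4,3,5,2) → sorted (2,3,4,4,5): b_1=2>1, not a PF.
So 3125 − 1296 = 1829 fail.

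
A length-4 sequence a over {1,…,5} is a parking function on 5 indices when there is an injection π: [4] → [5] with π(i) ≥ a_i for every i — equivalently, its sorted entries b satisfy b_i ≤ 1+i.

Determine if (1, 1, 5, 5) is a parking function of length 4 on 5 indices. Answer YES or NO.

NO

Sorted: b = (1, 1, 5, 5).
  b_1=1 ≤ 2
  b_2=1 ≤ 3
  b_3=5 > 4
  fails at i=3 ⇒ NO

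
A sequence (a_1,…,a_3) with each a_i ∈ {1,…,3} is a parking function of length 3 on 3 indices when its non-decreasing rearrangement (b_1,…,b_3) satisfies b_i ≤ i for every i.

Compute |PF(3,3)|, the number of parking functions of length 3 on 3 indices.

#PF = 1·4^2 = 1×16 = 16 [KW]
Example (1,2,3) → sorted (1,2,3): b_i ≤ i ∀i, a PF.

16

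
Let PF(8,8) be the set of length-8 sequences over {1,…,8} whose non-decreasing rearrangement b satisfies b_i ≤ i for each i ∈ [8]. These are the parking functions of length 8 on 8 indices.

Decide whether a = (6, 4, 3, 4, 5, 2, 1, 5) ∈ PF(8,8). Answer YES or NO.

YES

Rearranged: b = (1, 2, 3, 4, 4, 5, 5, 6).
  b_1=1 ≤ 1
  b_2=2 ≤ 2
  b_3=3 ≤ 3
  b_4=4 ≤ 4
  b_5=4 ≤ 5
  b_6=5 ≤ 6
  b_7=5 ≤ 7
  b_8=6 ≤ 8
All bounds hold ⇒ YES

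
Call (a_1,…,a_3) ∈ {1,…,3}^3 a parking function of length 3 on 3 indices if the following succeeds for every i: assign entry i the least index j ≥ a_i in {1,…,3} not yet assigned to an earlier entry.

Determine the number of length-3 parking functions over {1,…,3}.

Count = (3−3+1)·(3+1)^(3−1) = 1 · 16 = 16 (Konheim–Weiss)
Check (3,1,1) → sorted (1,1,3): b_i ≤ i ∀i, a PF.

16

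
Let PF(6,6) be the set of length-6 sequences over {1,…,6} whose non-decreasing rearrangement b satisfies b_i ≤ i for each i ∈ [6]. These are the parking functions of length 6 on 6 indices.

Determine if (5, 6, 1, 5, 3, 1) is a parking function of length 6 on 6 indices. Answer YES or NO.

Sorted: b = (1, 1, 3, 5, 5, 6).
  b_1=1 ≤ 1
  b_2=1 ≤ 2
  b_3=3 ≤ 3
  b_4=5 > 4
  fails at i=4 ⇒ NO

NO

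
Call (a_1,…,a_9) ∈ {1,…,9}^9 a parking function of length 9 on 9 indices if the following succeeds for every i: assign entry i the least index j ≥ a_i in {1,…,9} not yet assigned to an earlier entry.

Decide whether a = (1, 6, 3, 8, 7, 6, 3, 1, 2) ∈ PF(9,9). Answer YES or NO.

YES

Order a: b = (1, 1, 2, 3, 3, 6, 6, 7, 8).
  b_1=1 ≤ 1
  b_2=1 ≤ 2
  b_3=2 ≤ 3
  b_4=3 ≤ 4
  b_5=3 ≤ 5
  b_6=6 ≤ 6
  b_7=6 ≤ 7
  b_8=7 ≤ 8
  b_9=8 ≤ 9
All bounds hold ⇒ YES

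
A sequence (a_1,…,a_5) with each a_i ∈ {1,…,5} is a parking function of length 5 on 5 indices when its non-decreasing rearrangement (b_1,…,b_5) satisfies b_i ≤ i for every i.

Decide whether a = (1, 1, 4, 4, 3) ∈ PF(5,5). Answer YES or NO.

Rearranged: b = (1, 1, 3, 4, 4).
  b_1=1 ≤ 1
  b_2=1 ≤ 2
  b_3=3 ≤ 3
  b_4=4 ≤ 4
  b_5=4 ≤ 5
All bounds hold ⇒ YES

YES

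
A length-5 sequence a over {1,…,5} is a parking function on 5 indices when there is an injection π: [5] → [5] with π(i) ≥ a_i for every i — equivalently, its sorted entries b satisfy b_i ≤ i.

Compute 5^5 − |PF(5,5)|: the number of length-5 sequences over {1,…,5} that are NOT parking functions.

1829

Count = (5−5+1)·(5+1)^(5−1) = 1×1296 = 1296 [KW]
Check (5,3,5,4,5) → sorted (3,4,5,5,5): b_1=3>1, not a PF.
Total 3125; non-PF = 3125−1296 = 1829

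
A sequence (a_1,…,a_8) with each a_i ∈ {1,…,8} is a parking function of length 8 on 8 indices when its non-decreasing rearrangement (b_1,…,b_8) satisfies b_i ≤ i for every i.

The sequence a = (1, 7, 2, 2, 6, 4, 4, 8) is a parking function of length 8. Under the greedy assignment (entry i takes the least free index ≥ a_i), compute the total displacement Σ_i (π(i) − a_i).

2

Σπ = 36 ({1..8} each once); Σa = 1+7+2+2+6+4+4+8 = 34; disp = 36−34 = 2.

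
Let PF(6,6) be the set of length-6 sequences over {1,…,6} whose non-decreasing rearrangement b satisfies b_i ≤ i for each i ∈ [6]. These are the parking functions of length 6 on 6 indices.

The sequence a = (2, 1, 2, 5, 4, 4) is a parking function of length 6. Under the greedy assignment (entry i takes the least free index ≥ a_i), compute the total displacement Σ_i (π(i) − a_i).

3

Σπ(i) = 1+…+6 = 21; Σa = 2+1+2+5+4+4 = 18; disp = 21−18 = 3.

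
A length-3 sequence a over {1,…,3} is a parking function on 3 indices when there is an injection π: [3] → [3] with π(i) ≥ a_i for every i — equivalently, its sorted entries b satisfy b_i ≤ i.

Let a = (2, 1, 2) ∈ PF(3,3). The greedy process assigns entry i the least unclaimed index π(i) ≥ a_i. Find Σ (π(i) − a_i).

Σπ = 6 ({1..3} each once); Σa = 2+1+2 = 5; disp = 6−5 = 1.

1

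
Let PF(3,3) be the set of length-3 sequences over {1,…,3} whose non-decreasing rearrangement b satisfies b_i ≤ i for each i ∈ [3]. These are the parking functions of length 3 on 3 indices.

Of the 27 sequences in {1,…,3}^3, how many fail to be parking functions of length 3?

11

Count = (3+1−3)·(3+1)^{3−1} = 1 · 16 = 16
One tuple (3,2,3) → sorted (2,3,3): b_1=2>1, not a PF.
Total 27; non-PF = 27−16 = 11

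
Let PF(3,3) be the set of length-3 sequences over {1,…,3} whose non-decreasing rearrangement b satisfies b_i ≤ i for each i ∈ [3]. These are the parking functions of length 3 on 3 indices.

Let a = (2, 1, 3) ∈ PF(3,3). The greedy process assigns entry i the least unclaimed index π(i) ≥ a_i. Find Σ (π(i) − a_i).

Σπ(i) = 1+…+3 = 6; Σa = 2+1+3 = 6; disp = 6−6 = 0.

0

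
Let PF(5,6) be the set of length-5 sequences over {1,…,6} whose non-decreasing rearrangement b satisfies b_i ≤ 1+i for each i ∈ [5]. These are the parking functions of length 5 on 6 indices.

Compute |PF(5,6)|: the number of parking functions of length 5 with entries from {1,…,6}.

4802

#PF = 2·7^4 = 2×2401 = 4802
E.g. (1,2,3,5,4) → sorted (1,2,3,4,5): b_i ≤ 1+i ∀i, a PF.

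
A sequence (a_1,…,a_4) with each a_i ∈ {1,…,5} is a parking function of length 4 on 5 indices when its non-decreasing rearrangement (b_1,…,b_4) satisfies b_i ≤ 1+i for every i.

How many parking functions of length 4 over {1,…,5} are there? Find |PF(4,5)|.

432

|PF| = (6−4)·6^(4−1) = 2·216 = 432
Example (3,4,2,1) → sorted (1,2,3,4): b_i ≤ 1+i ∀i, a PF.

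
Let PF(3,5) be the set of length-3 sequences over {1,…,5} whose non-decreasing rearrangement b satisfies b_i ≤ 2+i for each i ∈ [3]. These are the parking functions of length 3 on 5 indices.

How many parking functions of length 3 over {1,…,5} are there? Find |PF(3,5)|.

108

Count = (5−3+1)·(5+1)^(3−1) = 3·36 = 108 (Pollak)
E.g. (1,4,5) → sorted (1,4,5): b_i ≤ 2+i ∀i, a PF.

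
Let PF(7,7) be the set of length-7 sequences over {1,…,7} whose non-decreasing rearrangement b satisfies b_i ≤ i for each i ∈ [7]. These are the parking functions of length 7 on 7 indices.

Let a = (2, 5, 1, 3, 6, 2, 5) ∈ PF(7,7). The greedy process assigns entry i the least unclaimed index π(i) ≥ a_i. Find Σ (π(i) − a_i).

Σπ = 7·8/2 = 28 (π permutes [7]); Σa = 2+5+1+3+6+2+5 = 24; disp = 28−24 = 4.

4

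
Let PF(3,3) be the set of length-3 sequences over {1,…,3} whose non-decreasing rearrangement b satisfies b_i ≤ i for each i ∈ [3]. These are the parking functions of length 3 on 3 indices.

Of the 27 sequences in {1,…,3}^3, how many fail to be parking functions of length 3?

11

#PF = (3+1−3)·(3+1)^{3−1} = 1 · 16 = 16 (Pollak)
Check (3,3,2) → sorted (2,3,3): b_1=2>1, not a PF.
Total 27; non-PF = 27−16 = 11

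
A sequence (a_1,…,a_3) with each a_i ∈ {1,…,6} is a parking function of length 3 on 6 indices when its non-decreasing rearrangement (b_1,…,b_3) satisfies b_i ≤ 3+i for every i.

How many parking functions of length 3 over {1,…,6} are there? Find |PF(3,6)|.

|PF(3,6)| = 4·7^2 = 4 · 49 = 196
Check (5,4,5) → sorted (4,5,5): b_i ≤ 3+i ∀i, a PF.

196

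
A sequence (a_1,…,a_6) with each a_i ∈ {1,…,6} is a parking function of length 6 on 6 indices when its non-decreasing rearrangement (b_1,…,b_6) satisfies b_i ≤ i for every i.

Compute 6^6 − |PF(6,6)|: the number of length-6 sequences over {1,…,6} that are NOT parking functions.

#PF = (7−6)·7^(6−1) = 1·16807 = 16807 (Konheim–Weiss)
Check (3,4,5,6,4,4) → sorted (3,4,4,4,5,6): b_1=3>1, not a PF.
So 46656 − 16807 = 29849 fail.

29849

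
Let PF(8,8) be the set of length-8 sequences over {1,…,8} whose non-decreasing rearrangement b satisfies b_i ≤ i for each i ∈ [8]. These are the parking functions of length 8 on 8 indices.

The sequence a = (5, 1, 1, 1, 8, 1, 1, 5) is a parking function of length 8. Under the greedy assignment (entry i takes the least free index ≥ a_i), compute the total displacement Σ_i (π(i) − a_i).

13

Σπ = 36 ({1..8} each once); Σa = 5+1+1+1+8+1+1+5 = 23; disp = 36−23 = 13.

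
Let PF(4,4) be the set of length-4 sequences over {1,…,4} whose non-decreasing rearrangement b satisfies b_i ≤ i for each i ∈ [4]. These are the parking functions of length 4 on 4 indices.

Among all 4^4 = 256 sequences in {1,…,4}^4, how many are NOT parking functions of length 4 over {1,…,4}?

|PF(4,4)| = (4+1−4)·(4+1)^{4−1} = 1 · 125 = 125 (Pollak)
Example (3,3,4,4) → sorted (3,3,4,4): b_1=3>1, not a PF.
4^4 − 125 = 256 − 125 = 131

131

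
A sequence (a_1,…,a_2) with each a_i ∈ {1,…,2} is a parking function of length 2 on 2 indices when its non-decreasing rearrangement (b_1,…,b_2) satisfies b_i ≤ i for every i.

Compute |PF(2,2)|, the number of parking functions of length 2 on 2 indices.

#PF = (2−2+1)·(2+1)^(2−1) = 1×3 = 3 (Pollak)
Check (1,2) → sorted (1,2): b_i ≤ i ∀i, a PF.

3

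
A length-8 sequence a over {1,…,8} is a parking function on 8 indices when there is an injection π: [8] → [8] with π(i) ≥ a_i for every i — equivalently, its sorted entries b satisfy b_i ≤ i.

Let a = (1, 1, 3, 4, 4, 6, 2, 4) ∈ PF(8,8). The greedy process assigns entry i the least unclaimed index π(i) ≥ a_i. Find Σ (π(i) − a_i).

11

Σπ = 36 ({1..8} each once); Σa = 1+1+3+4+4+6+2+4 = 25; disp = 36−25 = 11.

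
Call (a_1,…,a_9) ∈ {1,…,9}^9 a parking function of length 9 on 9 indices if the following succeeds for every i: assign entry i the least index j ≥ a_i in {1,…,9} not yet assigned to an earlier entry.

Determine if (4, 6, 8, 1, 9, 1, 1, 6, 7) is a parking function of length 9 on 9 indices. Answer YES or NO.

Rearranged: b = (1, 1, 1, 4, 6, 6, 7, 8, 9).
  b_1=1 ≤ 1
  b_2=1 ≤ 2
  b_3=1 ≤ 3
  b_4=4 ≤ 4
  b_5=6 > 5
  fails at i=5 ⇒ NO

NO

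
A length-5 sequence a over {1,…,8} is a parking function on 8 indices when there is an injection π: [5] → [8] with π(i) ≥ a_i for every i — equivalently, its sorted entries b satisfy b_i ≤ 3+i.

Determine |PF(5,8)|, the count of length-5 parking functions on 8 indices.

26244

#PF = 4·9^4 = 4 · 6561 = 26244 (Pollak)
E.g. (5,1,6,2,5) → sorted (1,2,5,5,6): b_i ≤ 3+i ∀i, a PF.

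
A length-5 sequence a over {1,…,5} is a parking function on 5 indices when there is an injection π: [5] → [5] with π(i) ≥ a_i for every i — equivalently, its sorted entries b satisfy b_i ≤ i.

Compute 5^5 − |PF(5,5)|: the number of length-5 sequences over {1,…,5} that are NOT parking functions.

|PF| = (6−5)·6^(5−1) = 1×1296 = 1296 (Pollak)
Check (5,5,5,5,1) → sorted (1,5,5,5,5): b_2=5>2, not a PF.
Total 3125; non-PF = 3125−1296 = 1829

1829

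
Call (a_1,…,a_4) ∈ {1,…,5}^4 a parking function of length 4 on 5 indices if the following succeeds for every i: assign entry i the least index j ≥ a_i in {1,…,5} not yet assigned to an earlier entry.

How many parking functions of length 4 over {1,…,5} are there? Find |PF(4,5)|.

|PF| = (5−4+1)·(5+1)^(4−1) = 2·216 = 432 [KW]
One tuple (1,1,2,2) → sorted (1,1,2,2): b_i ≤ 1+i ∀i, a PF.

432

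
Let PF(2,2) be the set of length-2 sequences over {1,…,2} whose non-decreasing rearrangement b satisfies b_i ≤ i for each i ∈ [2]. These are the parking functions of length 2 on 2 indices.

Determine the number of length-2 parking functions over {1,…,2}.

3

#PF = 1·3^1 = 1×3 = 3
E.g. (2,1) → sorted (1,2): b_i ≤ i ∀i, a PF.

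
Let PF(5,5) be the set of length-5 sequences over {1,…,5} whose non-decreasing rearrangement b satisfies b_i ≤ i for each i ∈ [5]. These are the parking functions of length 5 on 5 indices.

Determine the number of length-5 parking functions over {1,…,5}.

1296

|PF(5,5)| = (6−5)·6^(5−1) = 1×1296 = 1296
E.g. (5,1,1,4,3) → sorted (1,1,3,4,5): b_i ≤ i ∀i, a PF.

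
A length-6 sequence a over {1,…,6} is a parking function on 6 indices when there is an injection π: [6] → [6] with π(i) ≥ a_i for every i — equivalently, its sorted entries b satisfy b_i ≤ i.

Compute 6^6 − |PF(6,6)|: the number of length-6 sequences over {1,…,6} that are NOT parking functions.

|PF| = (7−6)·7^(6−1) = 1 · 16807 = 16807
One tuple (6,2,4,4,5,6) → sorted (2,4,4,5,6,6): b_1=2>1, not a PF.
So 46656 − 16807 = 29849 fail.

29849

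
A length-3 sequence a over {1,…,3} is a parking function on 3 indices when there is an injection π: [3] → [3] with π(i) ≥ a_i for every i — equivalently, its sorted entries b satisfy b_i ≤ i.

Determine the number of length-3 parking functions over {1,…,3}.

Count = 1·4^2 = 1 · 16 = 16
One tuple (2,2,1) → sorted (1,2,2): b_i ≤ i ∀i, a PF.

16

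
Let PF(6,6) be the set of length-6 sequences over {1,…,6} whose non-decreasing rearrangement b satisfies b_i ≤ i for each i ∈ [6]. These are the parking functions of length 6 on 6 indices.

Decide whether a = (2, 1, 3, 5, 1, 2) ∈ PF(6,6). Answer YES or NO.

YES

Order a: b = (1, 1, 2, 2, 3, 5).
  b_1=1 ≤ 1
  b_2=1 ≤ 2
  b_3=2 ≤ 3
  b_4=2 ≤ 4
  b_5=3 ≤ 5
  b_6=5 ≤ 6
All bounds hold ⇒ YES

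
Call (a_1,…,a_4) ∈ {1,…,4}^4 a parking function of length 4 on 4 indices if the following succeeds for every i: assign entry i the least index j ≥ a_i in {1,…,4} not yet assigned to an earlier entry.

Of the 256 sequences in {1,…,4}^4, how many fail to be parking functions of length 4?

Count = 1·5^3 = 1·125 = 125 (Konheim–Weiss)
Check (2,3,3,3) → sorted (2,3,3,3): b_1=2>1, not a PF.
Total 256; non-PF = 256−125 = 131

131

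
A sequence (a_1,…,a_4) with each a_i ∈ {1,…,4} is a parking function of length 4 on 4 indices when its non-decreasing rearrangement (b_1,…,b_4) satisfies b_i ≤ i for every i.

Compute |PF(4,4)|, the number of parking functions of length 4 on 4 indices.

125

#PF = (5−4)·5^(4−1) = 1·125 = 125 (Pollak)
One tuple (1,2,2,3) → sorted (1,2,2,3): b_i ≤ i ∀i, a PF.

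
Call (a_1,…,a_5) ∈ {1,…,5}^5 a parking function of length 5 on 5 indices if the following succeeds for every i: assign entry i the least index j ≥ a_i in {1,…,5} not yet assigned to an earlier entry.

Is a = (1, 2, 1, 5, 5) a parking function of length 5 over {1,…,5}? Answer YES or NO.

Sorted: b = (1, 1, 2, 5, 5).
  b_1=1 ≤ 1
  b_2=1 ≤ 2
  b_3=2 ≤ 3
  b_4=5 > 4
  fails at i=4 ⇒ NO

NO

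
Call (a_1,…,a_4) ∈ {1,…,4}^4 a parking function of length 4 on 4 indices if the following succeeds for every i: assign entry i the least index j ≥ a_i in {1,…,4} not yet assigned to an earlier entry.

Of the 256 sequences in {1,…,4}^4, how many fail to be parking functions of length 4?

#PF = (4+1−4)·(4+1)^{4−1} = 1·125 = 125 (Konheim–Weiss)
One tuple (4,3,4,4) → sorted (3,4,4,4): b_1=3>1, not a PF.
4^4 − 125 = 256 − 125 = 131

131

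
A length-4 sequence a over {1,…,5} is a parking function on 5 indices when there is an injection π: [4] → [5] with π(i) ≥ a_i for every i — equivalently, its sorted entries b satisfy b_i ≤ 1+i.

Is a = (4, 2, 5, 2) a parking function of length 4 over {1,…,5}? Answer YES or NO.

YES

Sorted: b = (2, 2, 4, 5).
  b_1=2 ≤ 2
  b_2=2 ≤ 3
  b_3=4 ≤ 4
  b_4=5 ≤ 5
All bounds hold ⇒ YES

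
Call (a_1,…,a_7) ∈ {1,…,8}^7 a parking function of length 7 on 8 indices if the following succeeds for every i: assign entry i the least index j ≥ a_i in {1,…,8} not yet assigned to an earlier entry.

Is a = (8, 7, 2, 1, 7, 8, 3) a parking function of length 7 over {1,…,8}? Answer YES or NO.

Order a: b = (1, 2, 3, 7, 7, 8, 8).
  b_1=1 ≤ 2
  b_2=2 ≤ 3
  b_3=3 ≤ 4
  b_4=7 > 5
  fails at i=4 ⇒ NO

NO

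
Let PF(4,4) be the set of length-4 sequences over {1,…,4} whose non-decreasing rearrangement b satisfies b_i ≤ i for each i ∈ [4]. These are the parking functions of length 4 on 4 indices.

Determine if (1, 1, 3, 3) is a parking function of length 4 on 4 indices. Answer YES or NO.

YES

Sorted: b = (1, 1, 3, 3).
  b_1=1 ≤ 1
  b_2=1 ≤ 2
  b_3=3 ≤ 3
  b_4=3 ≤ 4
All bounds hold ⇒ YES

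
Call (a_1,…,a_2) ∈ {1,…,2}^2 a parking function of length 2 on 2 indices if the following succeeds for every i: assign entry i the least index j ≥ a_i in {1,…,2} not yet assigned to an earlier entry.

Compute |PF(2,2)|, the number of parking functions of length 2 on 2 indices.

Count = (2−2+1)·(2+1)^(2−1) = 1 · 3 = 3
E.g. (2,1) → sorted (1,2): b_i ≤ i ∀i, a PF.

3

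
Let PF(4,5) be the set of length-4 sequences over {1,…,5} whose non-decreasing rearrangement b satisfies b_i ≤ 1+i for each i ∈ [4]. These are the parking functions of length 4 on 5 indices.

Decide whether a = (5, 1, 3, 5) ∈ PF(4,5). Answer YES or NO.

Order a: b = (1, 3, 5, 5).
  b_1=1 ≤ 2
  b_2=3 ≤ 3
  b_3=5 > 4
  fails at i=3 ⇒ NO

NO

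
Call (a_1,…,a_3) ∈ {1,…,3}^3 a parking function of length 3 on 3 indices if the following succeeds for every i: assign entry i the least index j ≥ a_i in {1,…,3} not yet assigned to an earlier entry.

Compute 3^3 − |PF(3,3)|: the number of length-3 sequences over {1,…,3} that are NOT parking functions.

|PF| = (3−3+1)·(3+1)^(3−1) = 1·16 = 16 (Konheim–Weiss)
Check (2,3,2) → sorted (2,2,3): b_1=2>1, not a PF.
Total 27; non-PF = 27−16 = 11

11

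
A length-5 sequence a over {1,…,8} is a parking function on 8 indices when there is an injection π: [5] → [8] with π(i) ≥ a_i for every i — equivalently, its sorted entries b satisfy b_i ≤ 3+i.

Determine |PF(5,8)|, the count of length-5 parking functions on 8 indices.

26244

#PF = (8+1−5)·(8+1)^{5−1} = 4×6561 = 26244 [KW]
E.g. (6,5,4,3,1) → sorted (1,3,4,5,6): b_i ≤ 3+i ∀i, a PF.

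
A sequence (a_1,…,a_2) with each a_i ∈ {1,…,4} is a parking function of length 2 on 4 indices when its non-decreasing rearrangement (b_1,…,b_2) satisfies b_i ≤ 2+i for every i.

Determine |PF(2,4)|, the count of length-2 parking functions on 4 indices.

15

|PF(2,4)| = 3·5^1 = 3·5 = 15
One tuple (3,3) → sorted (3,3): b_i ≤ 2+i ∀i, a PF.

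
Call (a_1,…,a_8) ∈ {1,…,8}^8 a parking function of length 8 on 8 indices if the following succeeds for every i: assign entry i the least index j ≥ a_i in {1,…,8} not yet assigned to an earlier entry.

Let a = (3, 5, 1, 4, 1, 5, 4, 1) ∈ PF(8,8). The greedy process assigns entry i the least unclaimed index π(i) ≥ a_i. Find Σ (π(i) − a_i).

Σπ = 36 ({1..8} each once); Σa = 3+5+1+4+1+5+4+1 = 24; disp = 36−24 = 12.

12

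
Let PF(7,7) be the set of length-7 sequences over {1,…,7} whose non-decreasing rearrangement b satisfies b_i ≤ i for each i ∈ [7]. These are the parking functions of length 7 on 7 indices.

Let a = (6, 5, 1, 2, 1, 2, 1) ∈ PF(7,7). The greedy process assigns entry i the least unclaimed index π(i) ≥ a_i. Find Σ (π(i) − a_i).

Σπ = 28 ({1..7} each once); Σa = 6+5+1+2+1+2+1 = 18; disp = 28−18 = 10.

10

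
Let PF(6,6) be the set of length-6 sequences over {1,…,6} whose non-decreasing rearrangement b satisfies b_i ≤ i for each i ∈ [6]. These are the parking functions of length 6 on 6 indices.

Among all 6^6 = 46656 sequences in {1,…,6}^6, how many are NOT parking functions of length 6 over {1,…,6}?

29849

|PF(6,6)| = (6+1−6)·(6+1)^{6−1} = 1×16807 = 16807 (Konheim–Weiss)
One tuple (3,1,6,6,2,6) → sorted (1,2,3,6,6,6): b_4=6>4, not a PF.
Total 46656; non-PF = 46656−16807 = 29849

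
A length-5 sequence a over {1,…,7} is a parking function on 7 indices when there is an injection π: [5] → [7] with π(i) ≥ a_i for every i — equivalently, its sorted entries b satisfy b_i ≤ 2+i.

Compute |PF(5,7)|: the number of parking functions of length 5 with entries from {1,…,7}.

#PF = (7−5+1)·(7+1)^(5−1) = 3 · 4096 = 12288 [KW]
Example (3,1,6,5,7) → sorted (1,3,5,6,7): b_i ≤ 2+i ∀i, a PF.

12288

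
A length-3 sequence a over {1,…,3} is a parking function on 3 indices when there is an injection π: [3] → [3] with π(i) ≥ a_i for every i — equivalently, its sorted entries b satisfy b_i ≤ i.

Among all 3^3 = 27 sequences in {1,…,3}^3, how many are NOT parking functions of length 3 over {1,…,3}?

11

|PF| = 1·4^2 = 1×16 = 16
Example (3,1,3) → sorted (1,3,3): b_2=3>2, not a PF.
Total 27; non-PF = 27−16 = 11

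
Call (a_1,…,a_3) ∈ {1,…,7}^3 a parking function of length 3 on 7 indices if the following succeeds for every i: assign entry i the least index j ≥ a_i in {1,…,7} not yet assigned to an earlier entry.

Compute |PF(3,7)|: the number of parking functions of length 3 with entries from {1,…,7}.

320

|PF| = 5·8^2 = 5·64 = 320 [KW]
E.g. (5,7,2) → sorted (2,5,7): b_i ≤ 4+i ∀i, a PF.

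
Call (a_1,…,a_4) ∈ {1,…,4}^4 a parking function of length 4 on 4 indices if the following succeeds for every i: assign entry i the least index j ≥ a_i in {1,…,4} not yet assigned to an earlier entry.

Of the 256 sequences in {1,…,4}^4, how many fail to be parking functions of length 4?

131

|PF(4,4)| = 1·5^3 = 1 · 125 = 125 [KW]
One tuple (3,2,3,2) → sorted (2,2,3,3): b_1=2>1, not a PF.
So 256 − 125 = 131 fail.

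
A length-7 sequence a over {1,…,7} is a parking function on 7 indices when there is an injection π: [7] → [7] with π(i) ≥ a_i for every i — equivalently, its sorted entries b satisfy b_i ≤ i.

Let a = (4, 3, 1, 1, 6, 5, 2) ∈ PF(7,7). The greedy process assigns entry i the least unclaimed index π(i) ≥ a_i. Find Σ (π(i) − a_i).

6

Σπ = 7·8/2 = 28 (π permutes [7]); Σa = 4+3+1+1+6+5+2 = 22; disp = 28−22 = 6.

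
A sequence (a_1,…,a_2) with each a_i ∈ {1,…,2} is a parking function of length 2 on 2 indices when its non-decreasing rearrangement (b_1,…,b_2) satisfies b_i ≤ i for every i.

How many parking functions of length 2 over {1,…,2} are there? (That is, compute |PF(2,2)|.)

3

|PF(2,2)| = (2+1−2)·(2+1)^{2−1} = 1×3 = 3 (Pollak)
Check (2,1) → sorted (1,2): b_i ≤ i ∀i, a PF.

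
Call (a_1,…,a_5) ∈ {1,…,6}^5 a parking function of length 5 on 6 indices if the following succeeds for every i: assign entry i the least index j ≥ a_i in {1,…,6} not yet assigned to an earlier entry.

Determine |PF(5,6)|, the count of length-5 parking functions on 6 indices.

4802

Count = (6+1−5)·(6+1)^{5−1} = 2·2401 = 4802 (Konheim–Weiss)
Example (2,5,1,1,5) → sorted (1,1,2,5,5): b_i ≤ 1+i ∀i, a PF.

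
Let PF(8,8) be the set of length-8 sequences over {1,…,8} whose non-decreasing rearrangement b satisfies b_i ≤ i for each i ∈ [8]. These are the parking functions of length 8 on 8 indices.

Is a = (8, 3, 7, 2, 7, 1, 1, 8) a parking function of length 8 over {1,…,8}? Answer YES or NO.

NO

Sorted: b = (1, 1, 2, 3, 7, 7, 8, 8).
  b_1=1 ≤ 1
  b_2=1 ≤ 2
  b_3=2 ≤ 3
  b_4=3 ≤ 4
  b_5=7 > 5
  fails at i=5 ⇒ NO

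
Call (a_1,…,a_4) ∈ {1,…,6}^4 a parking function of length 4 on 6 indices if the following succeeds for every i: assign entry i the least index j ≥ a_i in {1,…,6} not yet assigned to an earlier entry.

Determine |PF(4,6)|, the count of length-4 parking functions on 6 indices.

1029

|PF(4,6)| = 3·7^3 = 3×343 = 1029 (Pollak)
One tuple (5,1,5,1) → sorted (1,1,5,5): b_i ≤ 2+i ∀i, a PF.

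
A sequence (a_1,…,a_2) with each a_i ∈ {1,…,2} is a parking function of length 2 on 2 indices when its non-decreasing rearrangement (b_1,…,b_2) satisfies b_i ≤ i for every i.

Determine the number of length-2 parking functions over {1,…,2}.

|PF(2,2)| = (2+1−2)·(2+1)^{2−1} = 1 · 3 = 3
One tuple (1,1) → sorted (1,1): b_i ≤ i ∀i, a PF.

3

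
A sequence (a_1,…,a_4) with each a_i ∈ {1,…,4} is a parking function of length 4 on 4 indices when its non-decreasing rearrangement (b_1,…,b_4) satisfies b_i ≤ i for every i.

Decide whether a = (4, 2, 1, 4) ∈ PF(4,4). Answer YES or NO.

Order a: b = (1, 2, 4, 4).
  b_1=1 ≤ 1
  b_2=2 ≤ 2
  b_3=4 > 3
  fails at i=3 ⇒ NO

NO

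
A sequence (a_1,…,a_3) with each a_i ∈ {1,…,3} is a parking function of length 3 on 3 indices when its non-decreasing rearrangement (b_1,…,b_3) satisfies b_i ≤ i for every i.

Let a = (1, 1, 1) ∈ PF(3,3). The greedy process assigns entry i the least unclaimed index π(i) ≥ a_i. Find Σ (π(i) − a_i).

3

Σπ = 3·4/2 = 6 (π permutes [3]); Σa = 1+1+1 = 3; disp = 6−3 = 3.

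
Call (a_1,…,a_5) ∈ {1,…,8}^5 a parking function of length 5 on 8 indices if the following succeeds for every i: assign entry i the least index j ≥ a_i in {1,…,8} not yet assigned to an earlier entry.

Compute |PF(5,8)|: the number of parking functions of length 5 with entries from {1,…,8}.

26244

#PF = 4·9^4 = 4·6561 = 26244 (Pollak)
E.g. (5,4,6,4,6) → sorted (4,4,5,6,6): b_i ≤ 3+i ∀i, a PF.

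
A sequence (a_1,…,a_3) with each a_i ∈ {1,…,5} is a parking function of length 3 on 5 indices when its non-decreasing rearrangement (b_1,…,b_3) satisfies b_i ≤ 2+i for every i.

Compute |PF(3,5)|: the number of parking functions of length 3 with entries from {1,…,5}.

108

Count = (5−3+1)·(5+1)^(3−1) = 3 · 36 = 108
Example (1,4,5) → sorted (1,4,5): b_i ≤ 2+i ∀i, a PF.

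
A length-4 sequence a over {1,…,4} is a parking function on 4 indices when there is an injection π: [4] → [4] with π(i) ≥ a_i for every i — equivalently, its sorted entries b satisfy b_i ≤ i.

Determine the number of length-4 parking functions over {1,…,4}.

125

|PF| = (4+1−4)·(4+1)^{4−1} = 1×125 = 125 [KW]
One tuple (2,4,1,2) → sorted (1,2,2,4): b_i ≤ i ∀i, a PF.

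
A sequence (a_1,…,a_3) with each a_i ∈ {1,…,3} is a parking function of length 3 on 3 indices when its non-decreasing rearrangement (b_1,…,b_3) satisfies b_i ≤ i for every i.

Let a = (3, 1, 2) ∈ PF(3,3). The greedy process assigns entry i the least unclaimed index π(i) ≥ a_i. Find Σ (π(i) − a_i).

Σπ = 3·4/2 = 6 (π permutes [3]); Σa = 3+1+2 = 6; disp = 6−6 = 0.

0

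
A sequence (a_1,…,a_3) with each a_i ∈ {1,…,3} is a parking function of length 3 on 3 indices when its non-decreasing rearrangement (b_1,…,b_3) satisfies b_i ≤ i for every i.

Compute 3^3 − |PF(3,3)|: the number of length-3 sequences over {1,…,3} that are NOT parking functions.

11

|PF(3,3)| = 1·4^2 = 1×16 = 16 (Pollak)
Example (3,1,3) → sorted (1,3,3): b_2=3>2, not a PF.
Total 27; non-PF = 27−16 = 11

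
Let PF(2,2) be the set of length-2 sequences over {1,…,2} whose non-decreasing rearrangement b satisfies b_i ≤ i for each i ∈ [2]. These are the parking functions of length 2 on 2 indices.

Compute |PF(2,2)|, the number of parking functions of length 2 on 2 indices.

3

|PF(2,2)| = (2−2+1)·(2+1)^(2−1) = 1×3 = 3
One tuple (1,1) → sorted (1,1): b_i ≤ i ∀i, a PF.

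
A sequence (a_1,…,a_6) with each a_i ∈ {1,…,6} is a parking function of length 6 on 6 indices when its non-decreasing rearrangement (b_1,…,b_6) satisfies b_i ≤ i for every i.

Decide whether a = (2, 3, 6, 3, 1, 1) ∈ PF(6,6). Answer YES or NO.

YES

Sorted: b = (1, 1, 2, 3, 3, 6).
  b_1=1 ≤ 1
  b_2=1 ≤ 2
  b_3=2 ≤ 3
  b_4=3 ≤ 4
  b_5=3 ≤ 5
  b_6=6 ≤ 6
All bounds hold ⇒ YES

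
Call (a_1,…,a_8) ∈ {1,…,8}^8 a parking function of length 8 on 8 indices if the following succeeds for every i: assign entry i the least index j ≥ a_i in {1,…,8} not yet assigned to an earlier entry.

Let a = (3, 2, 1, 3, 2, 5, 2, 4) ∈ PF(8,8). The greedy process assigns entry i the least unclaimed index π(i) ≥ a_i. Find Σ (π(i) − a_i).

Σπ = 36 ({1..8} each once); Σa = 3+2+1+3+2+5+2+4 = 22; disp = 36−22 = 14.

14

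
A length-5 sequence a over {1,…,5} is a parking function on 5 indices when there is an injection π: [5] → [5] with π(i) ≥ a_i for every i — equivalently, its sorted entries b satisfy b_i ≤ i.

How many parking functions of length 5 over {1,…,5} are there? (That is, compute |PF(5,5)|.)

1296

Count = (6−5)·6^(5−1) = 1·1296 = 1296 (Konheim–Weiss)
One tuple (1,1,5,3,1) → sorted (1,1,1,3,5): b_i ≤ i ∀i, a PF.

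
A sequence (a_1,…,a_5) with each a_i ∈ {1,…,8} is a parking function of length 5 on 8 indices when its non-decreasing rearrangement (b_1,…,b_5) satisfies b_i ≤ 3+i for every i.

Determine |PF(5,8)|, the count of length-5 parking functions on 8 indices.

26244

|PF| = (8+1−5)·(8+1)^{5−1} = 4 · 6561 = 26244 (Konheim–Weiss)
E.g. (3,6,5,6,2) → sorted (2,3,5,6,6): b_i ≤ 3+i ∀i, a PF.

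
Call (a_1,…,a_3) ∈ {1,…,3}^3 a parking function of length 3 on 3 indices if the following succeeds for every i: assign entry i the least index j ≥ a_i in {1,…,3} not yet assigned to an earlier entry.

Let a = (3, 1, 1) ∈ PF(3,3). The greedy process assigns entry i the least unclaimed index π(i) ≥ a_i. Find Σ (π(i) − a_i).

Σπ = 6 ({1..3} each once); Σa = 3+1+1 = 5; disp = 6−5 = 1.

1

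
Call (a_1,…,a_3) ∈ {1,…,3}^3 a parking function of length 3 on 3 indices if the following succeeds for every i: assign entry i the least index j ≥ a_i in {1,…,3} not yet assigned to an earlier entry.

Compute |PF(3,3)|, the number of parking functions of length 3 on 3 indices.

16

|PF(3,3)| = 1·4^2 = 1 · 16 = 16
Example (2,1,1) → sorted (1,1,2): b_i ≤ i ∀i, a PF.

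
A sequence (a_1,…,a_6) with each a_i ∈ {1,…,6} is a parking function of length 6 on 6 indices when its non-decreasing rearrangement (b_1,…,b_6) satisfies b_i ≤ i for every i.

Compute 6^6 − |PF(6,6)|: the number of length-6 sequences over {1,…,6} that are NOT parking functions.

|PF| = (6+1−6)·(6+1)^{6−1} = 1×16807 = 16807
Check (4,5,4,4,6,5) → sorted (4,4,4,5,5,6): b_1=4>1, not a PF.
Total 46656; non-PF = 46656−16807 = 29849

29849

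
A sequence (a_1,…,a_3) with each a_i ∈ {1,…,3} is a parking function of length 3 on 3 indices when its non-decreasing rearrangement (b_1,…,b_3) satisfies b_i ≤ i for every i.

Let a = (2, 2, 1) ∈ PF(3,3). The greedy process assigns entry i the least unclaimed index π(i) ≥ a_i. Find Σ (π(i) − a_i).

1

Σπ = 3·4/2 = 6 (π permutes [3]); Σa = 2+2+1 = 5; disp = 6−5 = 1.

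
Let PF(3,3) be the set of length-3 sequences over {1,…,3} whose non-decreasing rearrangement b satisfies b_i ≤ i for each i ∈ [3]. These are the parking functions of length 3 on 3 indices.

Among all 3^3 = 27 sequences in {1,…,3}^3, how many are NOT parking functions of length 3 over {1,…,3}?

11

#PF = (3−3+1)·(3+1)^(3−1) = 1 · 16 = 16 [KW]
Check (3,3,2) → sorted (2,3,3): b_1=2>1, not a PF.
3^3 − 16 = 27 − 16 = 11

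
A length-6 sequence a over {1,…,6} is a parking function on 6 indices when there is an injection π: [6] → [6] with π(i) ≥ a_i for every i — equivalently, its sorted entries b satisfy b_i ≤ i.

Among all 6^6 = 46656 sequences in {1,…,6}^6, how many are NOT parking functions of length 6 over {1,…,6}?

29849

|PF| = (6−6+1)·(6+1)^(6−1) = 1·16807 = 16807
Example (2,6,6,6,6,3) → sorted (2,3,6,6,6,6): b_1=2>1, not a PF.
Total 46656; non-PF = 46656−16807 = 29849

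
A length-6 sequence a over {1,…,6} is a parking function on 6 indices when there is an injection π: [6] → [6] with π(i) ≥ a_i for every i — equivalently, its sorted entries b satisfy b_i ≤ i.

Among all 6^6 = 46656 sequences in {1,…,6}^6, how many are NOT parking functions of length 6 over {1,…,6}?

29849

|PF(6,6)| = (6−6+1)·(6+1)^(6−1) = 1×16807 = 16807 (Pollak)
Check (5,6,5,6,6,3) → sorted (3,5,5,6,6,6): b_1=3>1, not a PF.
6^6 − 16807 = 46656 − 16807 = 29849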